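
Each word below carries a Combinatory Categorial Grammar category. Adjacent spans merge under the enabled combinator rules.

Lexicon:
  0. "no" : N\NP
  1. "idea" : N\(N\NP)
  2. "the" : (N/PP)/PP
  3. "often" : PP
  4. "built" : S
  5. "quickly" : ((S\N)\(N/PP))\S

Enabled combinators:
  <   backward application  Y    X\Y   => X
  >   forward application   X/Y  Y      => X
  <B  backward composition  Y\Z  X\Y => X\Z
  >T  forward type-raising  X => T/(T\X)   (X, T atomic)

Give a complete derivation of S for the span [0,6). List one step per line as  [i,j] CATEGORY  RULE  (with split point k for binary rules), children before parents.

[0,1] N\NP  lex  "no"
[1,2] N\(N\NP)  lex  "idea"
[0,2] N  <  k=1
[2,3] (N/PP)/PP  lex  "the"
[3,4] PP  lex  "often"
[2,4] N/PP  >  k=3
[4,5] S  lex  "built"
[5,6] ((S\N)\(N/PP))\S  lex  "quickly"
[4,6] (S\N)\(N/PP)  <  k=5
[2,6] S\N  <  k=4
[0,6] S  <  k=2

[0,6] S   <
  [0,2] N   <
    [0,1] "no" : N\NP
    [1,2] "idea" : N\(N\NP)
  [2,6] S\N   <
    [2,4] N/PP   >
      [2,3] "the" : (N/PP)/PP
      [3,4] "often" : PP
    [4,6] (S\N)\(N/PP)   <
      [4,5] "built" : S
      [5,6] "quickly" : ((S\N)\(N/PP))\S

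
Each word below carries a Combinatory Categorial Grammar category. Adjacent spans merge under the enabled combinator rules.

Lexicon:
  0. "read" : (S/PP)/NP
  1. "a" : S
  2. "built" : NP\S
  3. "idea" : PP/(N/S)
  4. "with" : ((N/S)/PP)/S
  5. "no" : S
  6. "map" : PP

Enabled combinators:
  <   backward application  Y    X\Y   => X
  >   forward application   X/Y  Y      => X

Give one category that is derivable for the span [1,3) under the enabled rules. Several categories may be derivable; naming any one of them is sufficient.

[0,7] S   >
  [0,3] S/PP   >
    [0,1] "read" : (S/PP)/NP
    [1,3] NP   <
      [1,2] "a" : S
      [2,3] "built" : NP\S
  [3,7] PP   >
    [3,4] "idea" : PP/(N/S)
    [4,7] N/S   >
      [4,6] (N/S)/PP   >
        [4,5] "with" : ((N/S)/PP)/S
        [5,6] "no" : S
      [6,7] "map" : PP

NP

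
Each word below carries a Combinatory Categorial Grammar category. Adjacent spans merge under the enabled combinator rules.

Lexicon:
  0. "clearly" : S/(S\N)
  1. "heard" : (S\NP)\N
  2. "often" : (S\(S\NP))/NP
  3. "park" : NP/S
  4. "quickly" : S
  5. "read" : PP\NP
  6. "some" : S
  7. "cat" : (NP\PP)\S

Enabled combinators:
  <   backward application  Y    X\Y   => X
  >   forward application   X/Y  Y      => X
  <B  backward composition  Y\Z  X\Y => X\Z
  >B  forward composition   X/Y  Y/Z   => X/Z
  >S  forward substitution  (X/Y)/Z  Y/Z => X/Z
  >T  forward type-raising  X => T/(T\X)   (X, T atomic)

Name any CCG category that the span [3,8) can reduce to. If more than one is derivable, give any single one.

NP

[0,8] S   >
  [0,1] "clearly" : S/(S\N)
  [1,8] S\N   <B
    [1,2] "heard" : (S\NP)\N
    [2,8] S\(S\NP)   >
      [2,3] "often" : (S\(S\NP))/NP
      [3,8] NP   <
        [3,6] PP   <
          [3,5] NP   >
            [3,4] "park" : NP/S
            [4,5] "quickly" : S
          [5,6] "read" : PP\NP
        [6,8] NP\PP   <
          [6,7] "some" : S
          [7,8] "cat" : (NP\PP)\S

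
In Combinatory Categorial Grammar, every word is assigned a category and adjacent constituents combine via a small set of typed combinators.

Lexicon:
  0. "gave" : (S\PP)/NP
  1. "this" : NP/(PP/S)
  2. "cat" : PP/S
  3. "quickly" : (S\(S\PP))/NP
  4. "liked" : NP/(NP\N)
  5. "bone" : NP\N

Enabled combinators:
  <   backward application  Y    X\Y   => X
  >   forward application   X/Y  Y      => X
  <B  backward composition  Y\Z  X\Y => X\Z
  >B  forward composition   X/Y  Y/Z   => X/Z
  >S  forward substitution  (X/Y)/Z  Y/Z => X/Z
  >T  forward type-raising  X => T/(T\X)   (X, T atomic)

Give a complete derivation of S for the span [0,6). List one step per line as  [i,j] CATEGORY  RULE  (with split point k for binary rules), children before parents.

[0,6] S   <
  [0,3] S\PP   >
    [0,1] "gave" : (S\PP)/NP
    [1,3] NP   >
      [1,2] "this" : NP/(PP/S)
      [2,3] "cat" : PP/S
  [3,6] S\(S\PP)   >
    [3,4] "quickly" : (S\(S\PP))/NP
    [4,6] NP   >
      [4,5] "liked" : NP/(NP\N)
      [5,6] "bone" : NP\N

[0,1] (S\PP)/NP  lex  "gave"
[1,2] NP/(PP/S)  lex  "this"
[2,3] PP/S  lex  "cat"
[1,3] NP  >  k=2
[0,3] S\PP  >  k=1
[3,4] (S\(S\PP))/NP  lex  "quickly"
[4,5] NP/(NP\N)  lex  "liked"
[5,6] NP\N  lex  "bone"
[4,6] NP  >  k=5
[3,6] S\(S\PP)  >  k=4
[0,6] S  <  k=3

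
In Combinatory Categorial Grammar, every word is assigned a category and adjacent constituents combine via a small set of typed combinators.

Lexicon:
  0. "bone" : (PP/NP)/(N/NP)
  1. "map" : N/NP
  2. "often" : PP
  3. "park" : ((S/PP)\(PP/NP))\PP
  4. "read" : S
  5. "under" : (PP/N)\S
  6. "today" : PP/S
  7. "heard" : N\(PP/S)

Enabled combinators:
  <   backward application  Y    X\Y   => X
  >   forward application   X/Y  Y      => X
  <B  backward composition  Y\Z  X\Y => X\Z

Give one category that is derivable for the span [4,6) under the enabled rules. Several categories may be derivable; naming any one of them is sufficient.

PP/N

[0,8] S   >
  [0,4] S/PP   <
    [0,2] PP/NP   >
      [0,1] "bone" : (PP/NP)/(N/NP)
      [1,2] "map" : N/NP
    [2,4] (S/PP)\(PP/NP)   <
      [2,3] "often" : PP
      [3,4] "park" : ((S/PP)\(PP/NP))\PP
  [4,8] PP   >
    [4,6] PP/N   <
      [4,5] "read" : S
      [5,6] "under" : (PP/N)\S
    [6,8] N   <
      [6,7] "today" : PP/S
      [7,8] "heard" : N\(PP/S)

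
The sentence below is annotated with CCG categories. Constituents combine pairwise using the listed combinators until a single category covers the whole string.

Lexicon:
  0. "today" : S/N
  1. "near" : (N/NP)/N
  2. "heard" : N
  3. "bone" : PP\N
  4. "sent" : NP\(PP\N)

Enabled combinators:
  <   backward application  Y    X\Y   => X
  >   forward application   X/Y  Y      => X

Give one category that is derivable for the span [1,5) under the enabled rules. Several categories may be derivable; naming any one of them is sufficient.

N

[0,5] S   >
  [0,1] "today" : S/N
  [1,5] N   >
    [1,3] N/NP   >
      [1,2] "near" : (N/NP)/N
      [2,3] "heard" : N
    [3,5] NP   <
      [3,4] "bone" : PP\N
      [4,5] "sent" : NP\(PP\N)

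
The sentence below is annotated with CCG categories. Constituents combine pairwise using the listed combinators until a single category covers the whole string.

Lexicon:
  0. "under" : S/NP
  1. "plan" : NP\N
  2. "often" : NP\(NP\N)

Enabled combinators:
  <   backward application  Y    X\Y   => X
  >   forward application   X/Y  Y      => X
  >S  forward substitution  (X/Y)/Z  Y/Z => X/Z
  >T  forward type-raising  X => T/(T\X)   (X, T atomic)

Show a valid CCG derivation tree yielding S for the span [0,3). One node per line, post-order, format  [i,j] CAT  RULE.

[0,3] S   >
  [0,1] "under" : S/NP
  [1,3] NP   <
    [1,2] "plan" : NP\N
    [2,3] "often" : NP\(NP\N)

[0,1] S/NP  lex  "under"
[1,2] NP\N  lex  "plan"
[2,3] NP\(NP\N)  lex  "often"
[1,3] NP  <  k=2
[0,3] S  >  k=1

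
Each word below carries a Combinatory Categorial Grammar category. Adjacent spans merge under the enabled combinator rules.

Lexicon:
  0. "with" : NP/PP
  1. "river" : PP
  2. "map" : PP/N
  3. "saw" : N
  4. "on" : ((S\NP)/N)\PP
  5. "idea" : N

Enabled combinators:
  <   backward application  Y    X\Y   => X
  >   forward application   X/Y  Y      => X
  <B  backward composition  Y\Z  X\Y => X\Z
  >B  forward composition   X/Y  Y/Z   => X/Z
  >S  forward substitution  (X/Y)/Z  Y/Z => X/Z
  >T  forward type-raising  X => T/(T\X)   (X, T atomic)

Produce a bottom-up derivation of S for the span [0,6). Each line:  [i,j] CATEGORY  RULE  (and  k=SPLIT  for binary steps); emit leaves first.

[0,6] S   <
  [0,2] NP   >
    [0,1] "with" : NP/PP
    [1,2] "river" : PP
  [2,6] S\NP   >
    [2,5] (S\NP)/N   <
      [2,4] PP   >
        [2,3] "map" : PP/N
        [3,4] "saw" : N
      [4,5] "on" : ((S\NP)/N)\PP
    [5,6] "idea" : N

[0,1] NP/PP  lex  "with"
[1,2] PP  lex  "river"
[0,2] NP  >  k=1
[2,3] PP/N  lex  "map"
[3,4] N  lex  "saw"
[2,4] PP  >  k=3
[4,5] ((S\NP)/N)\PP  lex  "on"
[2,5] (S\NP)/N  <  k=4
[5,6] N  lex  "idea"
[2,6] S\NP  >  k=5
[0,6] S  <  k=2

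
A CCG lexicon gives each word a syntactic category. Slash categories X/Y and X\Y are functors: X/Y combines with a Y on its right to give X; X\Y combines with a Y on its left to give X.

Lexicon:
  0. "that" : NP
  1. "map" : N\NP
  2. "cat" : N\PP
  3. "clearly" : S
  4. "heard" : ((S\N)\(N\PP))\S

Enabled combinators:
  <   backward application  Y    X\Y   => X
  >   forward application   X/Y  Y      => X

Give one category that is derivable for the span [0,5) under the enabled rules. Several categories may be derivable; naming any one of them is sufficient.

S

[0,5] S   <
  [0,2] N   <
    [0,1] "that" : NP
    [1,2] "map" : N\NP
  [2,5] S\N   <
    [2,3] "cat" : N\PP
    [3,5] (S\N)\(N\PP)   <
      [3,4] "clearly" : S
      [4,5] "heard" : ((S\N)\(N\PP))\S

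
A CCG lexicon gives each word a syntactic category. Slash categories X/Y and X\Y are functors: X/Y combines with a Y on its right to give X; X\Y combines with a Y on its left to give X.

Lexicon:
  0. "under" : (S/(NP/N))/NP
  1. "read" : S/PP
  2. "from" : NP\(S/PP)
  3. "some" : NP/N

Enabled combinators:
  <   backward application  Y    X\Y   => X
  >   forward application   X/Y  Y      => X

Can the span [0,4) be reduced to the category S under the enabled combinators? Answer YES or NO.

YES

[0,4] S   >
  [0,3] S/(NP/N)   >
    [0,1] "under" : (S/(NP/N))/NP
    [1,3] NP   <
      [1,2] "read" : S/PP
      [2,3] "from" : NP\(S/PP)
  [3,4] "some" : NP/N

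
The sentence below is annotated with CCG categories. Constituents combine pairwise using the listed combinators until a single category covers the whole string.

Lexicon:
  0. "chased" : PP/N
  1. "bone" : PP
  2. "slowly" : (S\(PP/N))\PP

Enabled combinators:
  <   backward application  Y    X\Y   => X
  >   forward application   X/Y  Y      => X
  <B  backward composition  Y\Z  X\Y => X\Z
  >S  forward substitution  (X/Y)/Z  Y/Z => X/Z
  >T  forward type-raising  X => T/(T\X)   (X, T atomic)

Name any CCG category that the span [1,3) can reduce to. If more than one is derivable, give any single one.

S\(PP/N)

[0,3] S   <
  [0,1] "chased" : PP/N
  [1,3] S\(PP/N)   <
    [1,2] "bone" : PP
    [2,3] "slowly" : (S\(PP/N))\PP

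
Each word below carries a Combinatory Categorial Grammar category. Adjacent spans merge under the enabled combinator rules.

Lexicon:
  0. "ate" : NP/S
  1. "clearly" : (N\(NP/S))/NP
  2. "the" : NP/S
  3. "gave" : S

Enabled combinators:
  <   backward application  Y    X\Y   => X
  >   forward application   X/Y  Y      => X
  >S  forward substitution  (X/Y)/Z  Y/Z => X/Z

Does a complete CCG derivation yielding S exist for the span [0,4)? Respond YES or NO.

NP/S (N\(NP/S))/NP NP/S S
CKY chart[0,4] = {N}; S ∉ chart

NO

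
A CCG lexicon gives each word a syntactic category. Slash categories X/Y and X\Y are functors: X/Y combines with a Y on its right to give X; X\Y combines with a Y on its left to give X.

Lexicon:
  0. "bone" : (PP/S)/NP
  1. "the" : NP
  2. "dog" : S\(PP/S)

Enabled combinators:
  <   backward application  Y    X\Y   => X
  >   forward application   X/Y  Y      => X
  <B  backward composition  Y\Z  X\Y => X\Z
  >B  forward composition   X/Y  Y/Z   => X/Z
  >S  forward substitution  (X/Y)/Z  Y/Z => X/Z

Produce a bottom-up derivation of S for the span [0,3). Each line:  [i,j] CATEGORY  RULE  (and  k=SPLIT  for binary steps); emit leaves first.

[0,1] (PP/S)/NP  lex  "bone"
[1,2] NP  lex  "the"
[0,2] PP/S  >  k=1
[2,3] S\(PP/S)  lex  "dog"
[0,3] S  <  k=2

[0,3] S   <
  [0,2] PP/S   >
    [0,1] "bone" : (PP/S)/NP
    [1,2] "the" : NP
  [2,3] "dog" : S\(PP/S)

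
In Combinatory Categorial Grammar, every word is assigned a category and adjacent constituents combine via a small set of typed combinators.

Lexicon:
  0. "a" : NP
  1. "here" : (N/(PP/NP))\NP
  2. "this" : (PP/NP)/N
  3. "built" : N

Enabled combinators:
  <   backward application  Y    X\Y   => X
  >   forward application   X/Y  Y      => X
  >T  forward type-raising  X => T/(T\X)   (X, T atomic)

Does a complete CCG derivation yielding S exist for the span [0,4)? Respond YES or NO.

NO

NP (N/(PP/NP))\NP (PP/NP)/N N
CKY chart[0,4] = {N, N/(N\N), NP/(NP\N), PP/(PP\N), S/(S\N)}; S ∉ chart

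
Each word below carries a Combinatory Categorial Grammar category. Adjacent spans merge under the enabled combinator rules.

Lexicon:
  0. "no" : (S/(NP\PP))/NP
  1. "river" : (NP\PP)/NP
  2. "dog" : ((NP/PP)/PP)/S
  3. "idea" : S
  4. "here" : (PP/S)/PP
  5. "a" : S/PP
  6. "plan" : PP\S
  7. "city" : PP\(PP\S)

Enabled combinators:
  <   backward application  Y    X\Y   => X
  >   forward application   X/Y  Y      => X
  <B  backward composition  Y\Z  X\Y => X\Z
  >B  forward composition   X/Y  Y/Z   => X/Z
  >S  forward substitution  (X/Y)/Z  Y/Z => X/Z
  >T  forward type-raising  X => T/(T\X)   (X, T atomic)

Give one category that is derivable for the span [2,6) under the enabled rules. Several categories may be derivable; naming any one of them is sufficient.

[0,8] S   >
  [0,6] S/PP   >B
    [0,2] S/NP   >S
      [0,1] "no" : (S/(NP\PP))/NP
      [1,2] "river" : (NP\PP)/NP
    [2,6] NP/PP   >S
      [2,4] (NP/PP)/PP   >
        [2,3] "dog" : ((NP/PP)/PP)/S
        [3,4] "idea" : S
      [4,6] PP/PP   >S
        [4,5] "here" : (PP/S)/PP
        [5,6] "a" : S/PP
  [6,8] PP   <
    [6,7] "plan" : PP\S
    [7,8] "city" : PP\(PP\S)

NP/PP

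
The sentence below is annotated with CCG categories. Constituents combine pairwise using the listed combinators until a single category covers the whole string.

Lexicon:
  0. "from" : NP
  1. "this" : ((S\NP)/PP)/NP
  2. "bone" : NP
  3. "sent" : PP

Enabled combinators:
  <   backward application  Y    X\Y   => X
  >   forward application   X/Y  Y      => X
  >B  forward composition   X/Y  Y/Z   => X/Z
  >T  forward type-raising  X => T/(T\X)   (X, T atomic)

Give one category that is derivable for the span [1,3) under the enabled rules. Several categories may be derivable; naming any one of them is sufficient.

[0,4] S   >
  [0,1] S/(S\NP)   >T
    [0,1] "from" : NP
  [1,4] S\NP   >
    [1,3] (S\NP)/PP   >
      [1,2] "this" : ((S\NP)/PP)/NP
      [2,3] "bone" : NP
    [3,4] "sent" : PP

(S\NP)/PP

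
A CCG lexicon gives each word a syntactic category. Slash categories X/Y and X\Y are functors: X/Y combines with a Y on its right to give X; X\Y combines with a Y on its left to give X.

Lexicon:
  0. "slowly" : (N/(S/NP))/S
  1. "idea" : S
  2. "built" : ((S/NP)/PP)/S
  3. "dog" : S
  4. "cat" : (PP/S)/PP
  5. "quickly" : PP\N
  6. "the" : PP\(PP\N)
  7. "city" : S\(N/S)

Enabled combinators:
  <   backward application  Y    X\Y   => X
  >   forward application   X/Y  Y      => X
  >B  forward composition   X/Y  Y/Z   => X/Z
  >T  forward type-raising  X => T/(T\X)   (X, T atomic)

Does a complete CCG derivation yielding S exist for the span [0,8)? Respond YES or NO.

YES

[0,8] S   <
  [0,7] N/S   >B
    [0,4] N/PP   >B
      [0,2] N/(S/NP)   >
        [0,1] "slowly" : (N/(S/NP))/S
        [1,2] "idea" : S
      [2,4] (S/NP)/PP   >
        [2,3] "built" : ((S/NP)/PP)/S
        [3,4] "dog" : S
    [4,7] PP/S   >
      [4,5] "cat" : (PP/S)/PP
      [5,7] PP   <
        [5,6] "quickly" : PP\N
        [6,7] "the" : PP\(PP\N)
  [7,8] "city" : S\(N/S)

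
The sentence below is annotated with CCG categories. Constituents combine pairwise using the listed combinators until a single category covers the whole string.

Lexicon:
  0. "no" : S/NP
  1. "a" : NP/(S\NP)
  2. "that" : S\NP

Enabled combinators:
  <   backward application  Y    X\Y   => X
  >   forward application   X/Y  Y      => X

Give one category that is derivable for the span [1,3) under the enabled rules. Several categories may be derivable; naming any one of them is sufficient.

NP

[0,3] S   >
  [0,1] "no" : S/NP
  [1,3] NP   >
    [1,2] "a" : NP/(S\NP)
    [2,3] "that" : S\NP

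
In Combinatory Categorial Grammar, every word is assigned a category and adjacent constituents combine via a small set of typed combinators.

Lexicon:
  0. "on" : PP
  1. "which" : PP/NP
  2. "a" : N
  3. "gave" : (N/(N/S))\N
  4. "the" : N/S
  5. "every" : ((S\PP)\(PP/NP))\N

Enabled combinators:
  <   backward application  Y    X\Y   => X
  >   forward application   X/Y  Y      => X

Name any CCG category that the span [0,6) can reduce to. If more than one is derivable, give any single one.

[0,6] S   <
  [0,1] "on" : PP
  [1,6] S\PP   <
    [1,2] "which" : PP/NP
    [2,6] (S\PP)\(PP/NP)   <
      [2,5] N   >
        [2,4] N/(N/S)   <
          [2,3] "a" : N
          [3,4] "gave" : (N/(N/S))\N
        [4,5] "the" : N/S
      [5,6] "every" : ((S\PP)\(PP/NP))\N

S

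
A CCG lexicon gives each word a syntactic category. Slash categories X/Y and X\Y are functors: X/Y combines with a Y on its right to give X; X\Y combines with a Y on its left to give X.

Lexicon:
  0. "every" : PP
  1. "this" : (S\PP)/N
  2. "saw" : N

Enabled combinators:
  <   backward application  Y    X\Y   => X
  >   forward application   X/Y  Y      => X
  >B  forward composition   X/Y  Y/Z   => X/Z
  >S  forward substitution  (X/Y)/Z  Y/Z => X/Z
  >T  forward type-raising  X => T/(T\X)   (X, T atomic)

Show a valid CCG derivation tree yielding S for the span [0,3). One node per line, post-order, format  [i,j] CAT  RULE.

[0,1] PP  lex  "every"
[1,2] (S\PP)/N  lex  "this"
[2,3] N  lex  "saw"
[1,3] S\PP  >  k=2
[0,3] S  <  k=1

[0,3] S   <
  [0,1] "every" : PP
  [1,3] S\PP   >
    [1,2] "this" : (S\PP)/N
    [2,3] "saw" : N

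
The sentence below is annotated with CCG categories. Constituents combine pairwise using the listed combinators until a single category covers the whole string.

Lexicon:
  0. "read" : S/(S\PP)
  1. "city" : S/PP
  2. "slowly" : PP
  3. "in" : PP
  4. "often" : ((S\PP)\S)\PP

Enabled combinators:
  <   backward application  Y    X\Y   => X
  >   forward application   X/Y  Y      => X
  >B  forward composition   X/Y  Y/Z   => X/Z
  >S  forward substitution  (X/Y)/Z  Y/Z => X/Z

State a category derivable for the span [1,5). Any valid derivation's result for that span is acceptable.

S\PP

[0,5] S   >
  [0,1] "read" : S/(S\PP)
  [1,5] S\PP   <
    [1,3] S   >
      [1,2] "city" : S/PP
      [2,3] "slowly" : PP
    [3,5] (S\PP)\S   <
      [3,4] "in" : PP
      [4,5] "often" : ((S\PP)\S)\PP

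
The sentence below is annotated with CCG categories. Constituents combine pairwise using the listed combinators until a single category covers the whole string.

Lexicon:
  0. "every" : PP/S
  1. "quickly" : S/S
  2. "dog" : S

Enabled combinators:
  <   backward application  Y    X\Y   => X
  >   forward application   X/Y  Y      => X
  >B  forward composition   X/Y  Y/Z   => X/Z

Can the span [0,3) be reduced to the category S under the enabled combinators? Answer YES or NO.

PP/S S/S S
CKY chart[0,3] = {PP}; S ∉ chart

NO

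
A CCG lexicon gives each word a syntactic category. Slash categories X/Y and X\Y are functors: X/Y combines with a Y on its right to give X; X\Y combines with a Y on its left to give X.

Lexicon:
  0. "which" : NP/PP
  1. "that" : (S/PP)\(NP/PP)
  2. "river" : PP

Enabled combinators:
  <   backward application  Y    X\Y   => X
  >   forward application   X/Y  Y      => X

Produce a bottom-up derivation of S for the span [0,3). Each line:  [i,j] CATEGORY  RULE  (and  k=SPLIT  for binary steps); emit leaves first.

[0,1] NP/PP  lex  "which"
[1,2] (S/PP)\(NP/PP)  lex  "that"
[0,2] S/PP  <  k=1
[2,3] PP  lex  "river"
[0,3] S  >  k=2

[0,3] S   >
  [0,2] S/PP   <
    [0,1] "which" : NP/PP
    [1,2] "that" : (S/PP)\(NP/PP)
  [2,3] "river" : PP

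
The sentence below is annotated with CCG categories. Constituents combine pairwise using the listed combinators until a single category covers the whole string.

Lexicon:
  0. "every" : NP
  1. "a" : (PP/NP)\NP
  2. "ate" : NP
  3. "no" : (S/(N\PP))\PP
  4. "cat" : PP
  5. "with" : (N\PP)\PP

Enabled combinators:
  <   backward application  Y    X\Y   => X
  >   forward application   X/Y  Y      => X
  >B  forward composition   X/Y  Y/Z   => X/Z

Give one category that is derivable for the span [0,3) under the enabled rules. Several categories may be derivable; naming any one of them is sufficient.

[0,6] S   >
  [0,4] S/(N\PP)   <
    [0,3] PP   >
      [0,2] PP/NP   <
        [0,1] "every" : NP
        [1,2] "a" : (PP/NP)\NP
      [2,3] "ate" : NP
    [3,4] "no" : (S/(N\PP))\PP
  [4,6] N\PP   <
    [4,5] "cat" : PP
    [5,6] "with" : (N\PP)\PP

PP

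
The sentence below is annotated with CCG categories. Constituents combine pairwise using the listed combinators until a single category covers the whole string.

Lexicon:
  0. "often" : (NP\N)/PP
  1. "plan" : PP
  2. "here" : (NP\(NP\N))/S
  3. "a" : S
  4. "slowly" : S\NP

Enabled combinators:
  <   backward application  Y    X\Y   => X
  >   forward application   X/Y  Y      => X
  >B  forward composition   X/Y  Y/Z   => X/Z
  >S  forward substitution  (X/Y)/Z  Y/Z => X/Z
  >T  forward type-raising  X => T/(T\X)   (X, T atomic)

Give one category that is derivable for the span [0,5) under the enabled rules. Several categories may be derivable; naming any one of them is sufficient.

[0,5] S   <
  [0,4] NP   <
    [0,2] NP\N   >
      [0,1] "often" : (NP\N)/PP
      [1,2] "plan" : PP
    [2,4] NP\(NP\N)   >
      [2,3] "here" : (NP\(NP\N))/S
      [3,4] "a" : S
  [4,5] "slowly" : S\NP

S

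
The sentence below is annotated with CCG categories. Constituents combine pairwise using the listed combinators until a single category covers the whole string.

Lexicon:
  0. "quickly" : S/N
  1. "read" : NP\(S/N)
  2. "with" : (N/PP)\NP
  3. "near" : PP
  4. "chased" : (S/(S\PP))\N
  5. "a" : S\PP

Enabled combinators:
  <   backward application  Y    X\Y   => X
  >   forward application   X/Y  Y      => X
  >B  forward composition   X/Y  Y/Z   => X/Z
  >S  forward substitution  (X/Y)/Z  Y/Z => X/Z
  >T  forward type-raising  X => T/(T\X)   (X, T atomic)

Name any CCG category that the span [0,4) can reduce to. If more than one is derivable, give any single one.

[0,6] S   >
  [0,5] S/(S\PP)   <
    [0,4] N   >
      [0,3] N/PP   <
        [0,2] NP   <
          [0,1] "quickly" : S/N
          [1,2] "read" : NP\(S/N)
        [2,3] "with" : (N/PP)\NP
      [3,4] "near" : PP
    [4,5] "chased" : (S/(S\PP))\N
  [5,6] "a" : S\PP

N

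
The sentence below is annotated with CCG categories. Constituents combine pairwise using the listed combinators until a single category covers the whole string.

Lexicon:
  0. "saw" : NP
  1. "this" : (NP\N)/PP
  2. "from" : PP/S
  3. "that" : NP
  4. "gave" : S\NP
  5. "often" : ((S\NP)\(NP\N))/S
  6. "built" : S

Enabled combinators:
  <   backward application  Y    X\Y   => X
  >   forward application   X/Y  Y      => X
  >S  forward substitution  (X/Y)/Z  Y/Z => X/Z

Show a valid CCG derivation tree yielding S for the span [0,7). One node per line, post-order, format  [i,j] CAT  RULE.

[0,7] S   <
  [0,1] "saw" : NP
  [1,7] S\NP   <
    [1,5] NP\N   >
      [1,2] "this" : (NP\N)/PP
      [2,5] PP   >
        [2,3] "from" : PP/S
        [3,5] S   <
          [3,4] "that" : NP
          [4,5] "gave" : S\NP
    [5,7] (S\NP)\(NP\N)   >
      [5,6] "often" : ((S\NP)\(NP\N))/S
      [6,7] "built" : S

[0,1] NP  lex  "saw"
[1,2] (NP\N)/PP  lex  "this"
[2,3] PP/S  lex  "from"
[3,4] NP  lex  "that"
[4,5] S\NP  lex  "gave"
[3,5] S  <  k=4
[2,5] PP  >  k=3
[1,5] NP\N  >  k=2
[5,6] ((S\NP)\(NP\N))/S  lex  "often"
[6,7] S  lex  "built"
[5,7] (S\NP)\(NP\N)  >  k=6
[1,7] S\NP  <  k=5
[0,7] S  <  k=1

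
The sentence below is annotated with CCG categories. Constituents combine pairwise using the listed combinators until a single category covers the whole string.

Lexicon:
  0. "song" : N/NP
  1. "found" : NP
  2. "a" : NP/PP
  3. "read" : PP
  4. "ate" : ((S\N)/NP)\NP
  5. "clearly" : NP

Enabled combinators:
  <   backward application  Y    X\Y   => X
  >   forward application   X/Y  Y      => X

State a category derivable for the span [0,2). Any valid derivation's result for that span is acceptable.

[0,6] S   <
  [0,2] N   >
    [0,1] "song" : N/NP
    [1,2] "found" : NP
  [2,6] S\N   >
    [2,5] (S\N)/NP   <
      [2,4] NP   >
        [2,3] "a" : NP/PP
        [3,4] "read" : PP
      [4,5] "ate" : ((S\N)/NP)\NP
    [5,6] "clearly" : NP

N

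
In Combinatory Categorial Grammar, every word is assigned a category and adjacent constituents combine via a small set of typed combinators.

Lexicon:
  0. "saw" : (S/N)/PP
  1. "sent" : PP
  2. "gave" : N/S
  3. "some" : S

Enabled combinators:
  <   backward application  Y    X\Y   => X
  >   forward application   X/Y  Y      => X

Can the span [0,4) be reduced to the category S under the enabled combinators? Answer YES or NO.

YES

[0,4] S   >
  [0,2] S/N   >
    [0,1] "saw" : (S/N)/PP
    [1,2] "sent" : PP
  [2,4] N   >
    [2,3] "gave" : N/S
    [3,4] "some" : S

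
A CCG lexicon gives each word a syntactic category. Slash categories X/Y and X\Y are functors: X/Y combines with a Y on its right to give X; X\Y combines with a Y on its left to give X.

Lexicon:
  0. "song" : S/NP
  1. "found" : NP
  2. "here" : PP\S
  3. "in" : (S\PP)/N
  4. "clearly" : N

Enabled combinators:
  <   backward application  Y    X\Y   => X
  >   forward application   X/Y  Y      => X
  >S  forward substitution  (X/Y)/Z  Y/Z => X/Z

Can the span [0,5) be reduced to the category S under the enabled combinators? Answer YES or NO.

YES

[0,5] S   <
  [0,3] PP   <
    [0,2] S   >
      [0,1] "song" : S/NP
      [1,2] "found" : NP
    [2,3] "here" : PP\S
  [3,5] S\PP   >
    [3,4] "in" : (S\PP)/N
    [4,5] "clearly" : N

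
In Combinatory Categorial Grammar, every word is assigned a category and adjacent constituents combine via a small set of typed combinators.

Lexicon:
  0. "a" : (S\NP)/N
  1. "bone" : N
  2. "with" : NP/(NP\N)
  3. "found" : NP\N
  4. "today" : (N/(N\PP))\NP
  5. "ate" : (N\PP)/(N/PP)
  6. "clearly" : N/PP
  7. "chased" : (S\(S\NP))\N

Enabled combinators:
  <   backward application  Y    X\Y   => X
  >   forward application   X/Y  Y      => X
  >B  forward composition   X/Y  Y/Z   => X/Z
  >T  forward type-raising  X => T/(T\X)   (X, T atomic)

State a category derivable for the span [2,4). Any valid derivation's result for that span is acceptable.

NP

[0,8] S   <
  [0,2] S\NP   >
    [0,1] "a" : (S\NP)/N
    [1,2] "bone" : N
  [2,8] S\(S\NP)   <
    [2,7] N   >
      [2,5] N/(N\PP)   <
        [2,4] NP   >
          [2,3] "with" : NP/(NP\N)
          [3,4] "found" : NP\N
        [4,5] "today" : (N/(N\PP))\NP
      [5,7] N\PP   >
        [5,6] "ate" : (N\PP)/(N/PP)
        [6,7] "clearly" : N/PP
    [7,8] "chased" : (S\(S\NP))\N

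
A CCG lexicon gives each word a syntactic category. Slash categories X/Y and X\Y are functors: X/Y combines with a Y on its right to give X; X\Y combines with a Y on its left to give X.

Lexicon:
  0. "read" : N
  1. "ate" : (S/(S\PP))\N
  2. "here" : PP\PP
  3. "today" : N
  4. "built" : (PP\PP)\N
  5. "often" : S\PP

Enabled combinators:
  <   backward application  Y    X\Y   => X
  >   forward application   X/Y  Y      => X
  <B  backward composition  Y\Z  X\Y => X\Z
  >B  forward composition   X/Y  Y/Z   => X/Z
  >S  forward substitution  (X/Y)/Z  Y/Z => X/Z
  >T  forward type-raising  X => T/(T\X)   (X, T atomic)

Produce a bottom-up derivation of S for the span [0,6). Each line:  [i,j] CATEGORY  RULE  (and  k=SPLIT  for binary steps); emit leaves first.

[0,6] S   >
  [0,2] S/(S\PP)   <
    [0,1] "read" : N
    [1,2] "ate" : (S/(S\PP))\N
  [2,6] S\PP   <B
    [2,5] PP\PP   <B
      [2,3] "here" : PP\PP
      [3,5] PP\PP   <
        [3,4] "today" : N
        [4,5] "built" : (PP\PP)\N
    [5,6] "often" : S\PP

[0,1] N  lex  "read"
[1,2] (S/(S\PP))\N  lex  "ate"
[0,2] S/(S\PP)  <  k=1
[2,3] PP\PP  lex  "here"
[3,4] N  lex  "today"
[4,5] (PP\PP)\N  lex  "built"
[3,5] PP\PP  <  k=4
[2,5] PP\PP  <B  k=3
[5,6] S\PP  lex  "often"
[2,6] S\PP  <B  k=5
[0,6] S  >  k=2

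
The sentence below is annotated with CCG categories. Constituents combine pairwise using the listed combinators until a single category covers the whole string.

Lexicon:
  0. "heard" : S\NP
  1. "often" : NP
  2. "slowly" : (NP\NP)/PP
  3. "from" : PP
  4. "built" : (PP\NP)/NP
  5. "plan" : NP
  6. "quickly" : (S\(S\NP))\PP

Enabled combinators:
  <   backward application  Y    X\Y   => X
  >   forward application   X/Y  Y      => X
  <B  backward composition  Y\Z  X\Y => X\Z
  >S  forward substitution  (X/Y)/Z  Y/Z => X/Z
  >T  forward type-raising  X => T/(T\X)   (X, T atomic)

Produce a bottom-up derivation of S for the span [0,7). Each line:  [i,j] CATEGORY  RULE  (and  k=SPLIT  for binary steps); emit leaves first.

[0,1] S\NP  lex  "heard"
[1,2] NP  lex  "often"
[2,3] (NP\NP)/PP  lex  "slowly"
[3,4] PP  lex  "from"
[2,4] NP\NP  >  k=3
[4,5] (PP\NP)/NP  lex  "built"
[5,6] NP  lex  "plan"
[4,6] PP\NP  >  k=5
[2,6] PP\NP  <B  k=4
[1,6] PP  <  k=2
[6,7] (S\(S\NP))\PP  lex  "quickly"
[1,7] S\(S\NP)  <  k=6
[0,7] S  <  k=1

[0,7] S   <
  [0,1] "heard" : S\NP
  [1,7] S\(S\NP)   <
    [1,6] PP   <
      [1,2] "often" : NP
      [2,6] PP\NP   <B
        [2,4] NP\NP   >
          [2,3] "slowly" : (NP\NP)/PP
          [3,4] "from" : PP
        [4,6] PP\NP   >
          [4,5] "built" : (PP\NP)/NP
          [5,6] "plan" : NP
    [6,7] "quickly" : (S\(S\NP))\PP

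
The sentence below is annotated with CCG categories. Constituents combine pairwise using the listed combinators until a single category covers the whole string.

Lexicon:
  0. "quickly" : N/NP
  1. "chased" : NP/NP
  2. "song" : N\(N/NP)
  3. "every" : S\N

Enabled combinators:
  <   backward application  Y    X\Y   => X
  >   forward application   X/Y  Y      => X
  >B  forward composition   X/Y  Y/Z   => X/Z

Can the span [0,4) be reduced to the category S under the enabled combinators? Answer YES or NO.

[0,4] S   <
  [0,3] N   <
    [0,2] N/NP   >B
      [0,1] "quickly" : N/NP
      [1,2] "chased" : NP/NP
    [2,3] "song" : N\(N/NP)
  [3,4] "every" : S\N

YES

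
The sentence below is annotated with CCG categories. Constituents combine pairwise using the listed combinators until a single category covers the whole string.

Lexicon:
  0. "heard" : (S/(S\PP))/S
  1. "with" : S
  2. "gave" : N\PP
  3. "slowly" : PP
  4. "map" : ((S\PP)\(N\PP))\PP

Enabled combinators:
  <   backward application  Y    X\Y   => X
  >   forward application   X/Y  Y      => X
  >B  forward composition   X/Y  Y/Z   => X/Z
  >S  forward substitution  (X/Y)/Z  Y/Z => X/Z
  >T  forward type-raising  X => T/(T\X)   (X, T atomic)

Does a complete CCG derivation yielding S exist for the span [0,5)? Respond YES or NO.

[0,5] S   >
  [0,2] S/(S\PP)   >
    [0,1] "heard" : (S/(S\PP))/S
    [1,2] "with" : S
  [2,5] S\PP   <
    [2,3] "gave" : N\PP
    [3,5] (S\PP)\(N\PP)   <
      [3,4] "slowly" : PP
      [4,5] "map" : ((S\PP)\(N\PP))\PP

YES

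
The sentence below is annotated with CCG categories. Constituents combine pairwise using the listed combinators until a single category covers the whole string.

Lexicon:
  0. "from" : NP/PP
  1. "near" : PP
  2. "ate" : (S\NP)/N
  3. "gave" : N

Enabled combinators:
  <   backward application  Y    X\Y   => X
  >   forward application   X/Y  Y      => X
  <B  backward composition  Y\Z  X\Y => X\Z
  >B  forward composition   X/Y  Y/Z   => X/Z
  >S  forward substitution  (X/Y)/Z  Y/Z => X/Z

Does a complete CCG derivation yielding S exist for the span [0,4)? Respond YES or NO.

[0,4] S   <
  [0,2] NP   >
    [0,1] "from" : NP/PP
    [1,2] "near" : PP
  [2,4] S\NP   >
    [2,3] "ate" : (S\NP)/N
    [3,4] "gave" : N

YES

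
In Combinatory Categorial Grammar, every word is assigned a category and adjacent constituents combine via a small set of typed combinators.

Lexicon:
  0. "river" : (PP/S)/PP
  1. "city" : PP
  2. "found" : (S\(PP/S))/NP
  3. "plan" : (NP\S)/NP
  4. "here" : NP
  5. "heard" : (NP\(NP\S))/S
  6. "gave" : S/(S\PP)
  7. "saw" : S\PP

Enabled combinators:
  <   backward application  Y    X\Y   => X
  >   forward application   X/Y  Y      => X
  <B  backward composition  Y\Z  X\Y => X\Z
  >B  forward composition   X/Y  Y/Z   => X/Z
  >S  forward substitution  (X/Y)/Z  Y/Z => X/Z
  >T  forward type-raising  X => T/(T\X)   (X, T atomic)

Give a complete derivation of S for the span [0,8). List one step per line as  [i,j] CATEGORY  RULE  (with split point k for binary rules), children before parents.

[0,8] S   <
  [0,2] PP/S   >
    [0,1] "river" : (PP/S)/PP
    [1,2] "city" : PP
  [2,8] S\(PP/S)   >
    [2,3] "found" : (S\(PP/S))/NP
    [3,8] NP   <
      [3,5] NP\S   >
        [3,4] "plan" : (NP\S)/NP
        [4,5] "here" : NP
      [5,8] NP\(NP\S)   >
        [5,6] "heard" : (NP\(NP\S))/S
        [6,8] S   >
          [6,7] "gave" : S/(S\PP)
          [7,8] "saw" : S\PP

[0,1] (PP/S)/PP  lex  "river"
[1,2] PP  lex  "city"
[0,2] PP/S  >  k=1
[2,3] (S\(PP/S))/NP  lex  "found"
[3,4] (NP\S)/NP  lex  "plan"
[4,5] NP  lex  "here"
[3,5] NP\S  >  k=4
[5,6] (NP\(NP\S))/S  lex  "heard"
[6,7] S/(S\PP)  lex  "gave"
[7,8] S\PP  lex  "saw"
[6,8] S  >  k=7
[5,8] NP\(NP\S)  >  k=6
[3,8] NP  <  k=5
[2,8] S\(PP/S)  >  k=3
[0,8] S  <  k=2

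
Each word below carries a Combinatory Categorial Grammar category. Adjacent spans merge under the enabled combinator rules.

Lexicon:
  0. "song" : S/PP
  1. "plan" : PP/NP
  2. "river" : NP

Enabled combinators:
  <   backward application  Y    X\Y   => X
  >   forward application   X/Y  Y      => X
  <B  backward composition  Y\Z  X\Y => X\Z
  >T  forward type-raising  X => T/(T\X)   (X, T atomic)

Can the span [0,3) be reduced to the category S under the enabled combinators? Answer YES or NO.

[0,3] S   >
  [0,1] "song" : S/PP
  [1,3] PP   >
    [1,2] "plan" : PP/NP
    [2,3] "river" : NP

YES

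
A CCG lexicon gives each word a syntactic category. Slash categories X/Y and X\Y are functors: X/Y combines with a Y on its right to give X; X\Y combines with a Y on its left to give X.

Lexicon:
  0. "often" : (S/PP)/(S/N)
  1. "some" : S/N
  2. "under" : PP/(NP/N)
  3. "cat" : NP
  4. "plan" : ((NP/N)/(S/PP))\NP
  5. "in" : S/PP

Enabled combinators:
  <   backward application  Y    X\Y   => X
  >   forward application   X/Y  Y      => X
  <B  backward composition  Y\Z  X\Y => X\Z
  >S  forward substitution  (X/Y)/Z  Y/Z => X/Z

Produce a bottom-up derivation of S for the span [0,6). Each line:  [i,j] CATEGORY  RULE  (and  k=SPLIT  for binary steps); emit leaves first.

[0,6] S   >
  [0,2] S/PP   >
    [0,1] "often" : (S/PP)/(S/N)
    [1,2] "some" : S/N
  [2,6] PP   >
    [2,3] "under" : PP/(NP/N)
    [3,6] NP/N   >
      [3,5] (NP/N)/(S/PP)   <
        [3,4] "cat" : NP
        [4,5] "plan" : ((NP/N)/(S/PP))\NP
      [5,6] "in" : S/PP

[0,1] (S/PP)/(S/N)  lex  "often"
[1,2] S/N  lex  "some"
[0,2] S/PP  >  k=1
[2,3] PP/(NP/N)  lex  "under"
[3,4] NP  lex  "cat"
[4,5] ((NP/N)/(S/PP))\NP  lex  "plan"
[3,5] (NP/N)/(S/PP)  <  k=4
[5,6] S/PP  lex  "in"
[3,6] NP/N  >  k=5
[2,6] PP  >  k=3
[0,6] S  >  k=2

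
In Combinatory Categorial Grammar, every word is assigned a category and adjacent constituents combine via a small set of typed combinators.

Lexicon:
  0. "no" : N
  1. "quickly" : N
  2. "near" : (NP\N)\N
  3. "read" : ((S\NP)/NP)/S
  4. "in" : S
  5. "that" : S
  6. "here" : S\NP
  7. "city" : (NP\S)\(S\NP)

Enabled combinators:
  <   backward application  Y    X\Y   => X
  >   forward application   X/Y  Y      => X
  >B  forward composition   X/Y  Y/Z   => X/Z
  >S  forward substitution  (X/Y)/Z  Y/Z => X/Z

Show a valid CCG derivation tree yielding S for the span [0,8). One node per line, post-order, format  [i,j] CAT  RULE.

[0,1] N  lex  "no"
[1,2] N  lex  "quickly"
[2,3] (NP\N)\N  lex  "near"
[1,3] NP\N  <  k=2
[0,3] NP  <  k=1
[3,4] ((S\NP)/NP)/S  lex  "read"
[4,5] S  lex  "in"
[3,5] (S\NP)/NP  >  k=4
[5,6] S  lex  "that"
[6,7] S\NP  lex  "here"
[7,8] (NP\S)\(S\NP)  lex  "city"
[6,8] NP\S  <  k=7
[5,8] NP  <  k=6
[3,8] S\NP  >  k=5
[0,8] S  <  k=3

[0,8] S   <
  [0,3] NP   <
    [0,1] "no" : N
    [1,3] NP\N   <
      [1,2] "quickly" : N
      [2,3] "near" : (NP\N)\N
  [3,8] S\NP   >
    [3,5] (S\NP)/NP   >
      [3,4] "read" : ((S\NP)/NP)/S
      [4,5] "in" : S
    [5,8] NP   <
      [5,6] "that" : S
      [6,8] NP\S   <
        [6,7] "here" : S\NP
        [7,8] "city" : (NP\S)\(S\NP)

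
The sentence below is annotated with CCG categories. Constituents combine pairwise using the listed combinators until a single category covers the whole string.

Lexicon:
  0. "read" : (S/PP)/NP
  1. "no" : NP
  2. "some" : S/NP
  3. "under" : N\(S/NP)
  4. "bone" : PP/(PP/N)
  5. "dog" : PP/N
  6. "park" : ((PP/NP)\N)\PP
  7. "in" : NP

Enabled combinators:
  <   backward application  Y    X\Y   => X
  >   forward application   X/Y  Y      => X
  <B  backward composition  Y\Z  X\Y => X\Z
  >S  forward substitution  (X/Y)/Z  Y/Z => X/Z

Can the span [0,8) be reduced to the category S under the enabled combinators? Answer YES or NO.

[0,8] S   >
  [0,2] S/PP   >
    [0,1] "read" : (S/PP)/NP
    [1,2] "no" : NP
  [2,8] PP   >
    [2,7] PP/NP   <
      [2,4] N   <
        [2,3] "some" : S/NP
        [3,4] "under" : N\(S/NP)
      [4,7] (PP/NP)\N   <
        [4,6] PP   >
          [4,5] "bone" : PP/(PP/N)
          [5,6] "dog" : PP/N
        [6,7] "park" : ((PP/NP)\N)\PP
    [7,8] "in" : NP

YES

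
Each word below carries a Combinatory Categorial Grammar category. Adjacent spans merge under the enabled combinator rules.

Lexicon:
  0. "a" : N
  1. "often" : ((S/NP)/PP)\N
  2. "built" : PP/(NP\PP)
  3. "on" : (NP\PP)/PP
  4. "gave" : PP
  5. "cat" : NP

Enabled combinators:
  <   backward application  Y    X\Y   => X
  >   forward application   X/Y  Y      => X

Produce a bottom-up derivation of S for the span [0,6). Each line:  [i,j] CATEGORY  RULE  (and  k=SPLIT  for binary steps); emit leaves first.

[0,6] S   >
  [0,5] S/NP   >
    [0,2] (S/NP)/PP   <
      [0,1] "a" : N
      [1,2] "often" : ((S/NP)/PP)\N
    [2,5] PP   >
      [2,3] "built" : PP/(NP\PP)
      [3,5] NP\PP   >
        [3,4] "on" : (NP\PP)/PP
        [4,5] "gave" : PP
  [5,6] "cat" : NP

[0,1] N  lex  "a"
[1,2] ((S/NP)/PP)\N  lex  "often"
[0,2] (S/NP)/PP  <  k=1
[2,3] PP/(NP\PP)  lex  "built"
[3,4] (NP\PP)/PP  lex  "on"
[4,5] PP  lex  "gave"
[3,5] NP\PP  >  k=4
[2,5] PP  >  k=3
[0,5] S/NP  >  k=2
[5,6] NP  lex  "cat"
[0,6] S  >  k=5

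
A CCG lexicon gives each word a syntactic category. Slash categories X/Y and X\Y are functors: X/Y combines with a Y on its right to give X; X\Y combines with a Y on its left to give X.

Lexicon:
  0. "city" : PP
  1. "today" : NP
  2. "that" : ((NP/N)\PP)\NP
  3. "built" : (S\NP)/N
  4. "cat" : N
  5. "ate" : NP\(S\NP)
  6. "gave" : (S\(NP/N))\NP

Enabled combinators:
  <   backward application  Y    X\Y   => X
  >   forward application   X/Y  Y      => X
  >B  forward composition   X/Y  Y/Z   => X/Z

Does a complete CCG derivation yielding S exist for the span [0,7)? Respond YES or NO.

[0,7] S   <
  [0,3] NP/N   <
    [0,1] "city" : PP
    [1,3] (NP/N)\PP   <
      [1,2] "today" : NP
      [2,3] "that" : ((NP/N)\PP)\NP
  [3,7] S\(NP/N)   <
    [3,6] NP   <
      [3,5] S\NP   >
        [3,4] "built" : (S\NP)/N
        [4,5] "cat" : N
      [5,6] "ate" : NP\(S\NP)
    [6,7] "gave" : (S\(NP/N))\NP

YES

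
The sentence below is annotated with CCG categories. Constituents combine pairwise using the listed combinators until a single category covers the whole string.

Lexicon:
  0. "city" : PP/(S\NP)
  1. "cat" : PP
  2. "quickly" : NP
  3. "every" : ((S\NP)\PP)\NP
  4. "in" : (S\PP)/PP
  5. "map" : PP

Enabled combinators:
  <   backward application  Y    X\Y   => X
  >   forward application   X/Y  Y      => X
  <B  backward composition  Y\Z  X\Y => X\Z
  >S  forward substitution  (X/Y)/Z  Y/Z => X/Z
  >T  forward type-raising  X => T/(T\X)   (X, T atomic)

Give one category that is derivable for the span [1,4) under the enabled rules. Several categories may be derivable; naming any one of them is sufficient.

S\NP

[0,6] S   <
  [0,4] PP   >
    [0,1] "city" : PP/(S\NP)
    [1,4] S\NP   <
      [1,2] "cat" : PP
      [2,4] (S\NP)\PP   <
        [2,3] "quickly" : NP
        [3,4] "every" : ((S\NP)\PP)\NP
  [4,6] S\PP   >
    [4,5] "in" : (S\PP)/PP
    [5,6] "map" : PP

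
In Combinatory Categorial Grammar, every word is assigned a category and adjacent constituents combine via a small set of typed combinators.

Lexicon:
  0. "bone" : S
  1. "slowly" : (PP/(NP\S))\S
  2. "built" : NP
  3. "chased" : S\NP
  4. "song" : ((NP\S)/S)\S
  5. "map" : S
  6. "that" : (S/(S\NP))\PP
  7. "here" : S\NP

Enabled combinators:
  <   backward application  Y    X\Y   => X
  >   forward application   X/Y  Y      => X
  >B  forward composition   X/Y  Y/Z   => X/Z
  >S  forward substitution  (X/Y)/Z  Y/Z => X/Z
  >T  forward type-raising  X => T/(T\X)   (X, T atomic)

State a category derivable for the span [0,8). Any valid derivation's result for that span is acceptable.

[0,8] S   >
  [0,7] S/(S\NP)   <
    [0,6] PP   >
      [0,2] PP/(NP\S)   <
        [0,1] "bone" : S
        [1,2] "slowly" : (PP/(NP\S))\S
      [2,6] NP\S   >
        [2,5] (NP\S)/S   <
          [2,4] S   <
            [2,3] "built" : NP
            [3,4] "chased" : S\NP
          [4,5] "song" : ((NP\S)/S)\S
        [5,6] "map" : S
    [6,7] "that" : (S/(S\NP))\PP
  [7,8] "here" : S\NP

S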